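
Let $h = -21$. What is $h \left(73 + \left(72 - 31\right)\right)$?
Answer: $-2394$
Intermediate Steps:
$h \left(73 + \left(72 - 31\right)\right) = - 21 \left(73 + \left(72 - 31\right)\right) = - 21 \left(73 + 41\right) = \left(-21\right) 114 = -2394$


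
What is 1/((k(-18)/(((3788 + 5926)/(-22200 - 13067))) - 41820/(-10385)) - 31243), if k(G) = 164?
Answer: -10087989/321144880217 ≈ -3.1413e-5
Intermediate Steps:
1/((k(-18)/(((3788 + 5926)/(-22200 - 13067))) - 41820/(-10385)) - 31243) = 1/((164/(((3788 + 5926)/(-22200 - 13067))) - 41820/(-10385)) - 31243) = 1/((164/((9714/(-35267))) - 41820*(-1/10385)) - 31243) = 1/((164/((9714*(-1/35267))) + 8364/2077) - 31243) = 1/((164/(-9714/35267) + 8364/2077) - 31243) = 1/((164*(-35267/9714) + 8364/2077) - 31243) = 1/((-2891894/4857 + 8364/2077) - 31243) = 1/(-5965839890/10087989 - 31243) = 1/(-321144880217/10087989) = -10087989/321144880217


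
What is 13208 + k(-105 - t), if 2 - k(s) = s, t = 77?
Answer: 13392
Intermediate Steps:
k(s) = 2 - s
13208 + k(-105 - t) = 13208 + (2 - (-105 - 1*77)) = 13208 + (2 - (-105 - 77)) = 13208 + (2 - 1*(-182)) = 13208 + (2 + 182) = 13208 + 184 = 13392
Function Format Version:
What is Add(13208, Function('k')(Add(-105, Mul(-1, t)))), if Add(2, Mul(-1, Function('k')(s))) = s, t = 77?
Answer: 13392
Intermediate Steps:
Function('k')(s) = Add(2, Mul(-1, s))
Add(13208, Function('k')(Add(-105, Mul(-1, t)))) = Add(13208, Add(2, Mul(-1, Add(-105, Mul(-1, 77))))) = Add(13208, Add(2, Mul(-1, Add(-105, -77)))) = Add(13208, Add(2, Mul(-1, -182))) = Add(13208, Add(2, 182)) = Add(13208, 184) = 13392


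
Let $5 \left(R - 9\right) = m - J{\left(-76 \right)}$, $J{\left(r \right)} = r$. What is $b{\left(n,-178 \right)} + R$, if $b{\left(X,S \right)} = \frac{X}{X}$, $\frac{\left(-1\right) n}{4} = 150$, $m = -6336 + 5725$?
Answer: $-97$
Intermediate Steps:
$m = -611$
$n = -600$ ($n = \left(-4\right) 150 = -600$)
$b{\left(X,S \right)} = 1$
$R = -98$ ($R = 9 + \frac{-611 - -76}{5} = 9 + \frac{-611 + 76}{5} = 9 + \frac{1}{5} \left(-535\right) = 9 - 107 = -98$)
$b{\left(n,-178 \right)} + R = 1 - 98 = -97$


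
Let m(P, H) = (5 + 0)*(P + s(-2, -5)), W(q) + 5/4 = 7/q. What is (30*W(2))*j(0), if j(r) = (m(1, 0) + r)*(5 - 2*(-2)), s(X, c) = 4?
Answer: 30375/2 ≈ 15188.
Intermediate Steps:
W(q) = -5/4 + 7/q
m(P, H) = 20 + 5*P (m(P, H) = (5 + 0)*(P + 4) = 5*(4 + P) = 20 + 5*P)
j(r) = 225 + 9*r (j(r) = ((20 + 5*1) + r)*(5 - 2*(-2)) = ((20 + 5) + r)*(5 + 4) = (25 + r)*9 = 225 + 9*r)
(30*W(2))*j(0) = (30*(-5/4 + 7/2))*(225 + 9*0) = (30*(-5/4 + 7*(½)))*(225 + 0) = (30*(-5/4 + 7/2))*225 = (30*(9/4))*225 = (135/2)*225 = 30375/2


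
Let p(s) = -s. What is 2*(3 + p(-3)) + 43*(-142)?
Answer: -6094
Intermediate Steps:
2*(3 + p(-3)) + 43*(-142) = 2*(3 - 1*(-3)) + 43*(-142) = 2*(3 + 3) - 6106 = 2*6 - 6106 = 12 - 6106 = -6094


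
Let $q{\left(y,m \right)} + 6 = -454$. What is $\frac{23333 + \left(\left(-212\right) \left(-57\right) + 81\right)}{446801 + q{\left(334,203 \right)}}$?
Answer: $\frac{35498}{446341} \approx 0.079531$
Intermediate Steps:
$q{\left(y,m \right)} = -460$ ($q{\left(y,m \right)} = -6 - 454 = -460$)
$\frac{23333 + \left(\left(-212\right) \left(-57\right) + 81\right)}{446801 + q{\left(334,203 \right)}} = \frac{23333 + \left(\left(-212\right) \left(-57\right) + 81\right)}{446801 - 460} = \frac{23333 + \left(12084 + 81\right)}{446341} = \left(23333 + 12165\right) \frac{1}{446341} = 35498 \cdot \frac{1}{446341} = \frac{35498}{446341}$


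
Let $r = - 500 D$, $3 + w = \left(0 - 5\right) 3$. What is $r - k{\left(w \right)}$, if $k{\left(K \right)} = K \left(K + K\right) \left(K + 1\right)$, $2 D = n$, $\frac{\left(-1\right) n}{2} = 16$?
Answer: $19016$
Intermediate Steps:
$w = -18$ ($w = -3 + \left(0 - 5\right) 3 = -3 - 15 = -18$)
$n = -32$ ($n = \left(-2\right) 16 = -32$)
$D = -16$ ($D = \frac{1}{2} \left(-32\right) = -16$)
$r = 8000$ ($r = \left(-500\right) \left(-16\right) = 8000$)
$k{\left(K \right)} = 2 K^{2} \left(1 + K\right)$ ($k{\left(K \right)} = K 2 K \left(1 + K\right) = 2 K^{2} \left(1 + K\right)$)
$r - k{\left(w \right)} = 8000 - 2 \left(-18\right)^{2} \left(1 - 18\right) = 8000 - 2 \cdot 324 \left(-17\right) = 8000 - -11016 = 8000 + 11016 = 19016$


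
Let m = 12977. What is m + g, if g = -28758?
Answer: -15781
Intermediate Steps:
m + g = 12977 - 28758 = -15781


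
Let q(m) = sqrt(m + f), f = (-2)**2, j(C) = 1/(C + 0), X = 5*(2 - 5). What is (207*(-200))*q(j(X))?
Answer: -2760*sqrt(885) ≈ -82107.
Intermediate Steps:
X = -15 (X = 5*(-3) = -15)
j(C) = 1/C
f = 4
q(m) = sqrt(4 + m) (q(m) = sqrt(m + 4) = sqrt(4 + m))
(207*(-200))*q(j(X)) = (207*(-200))*sqrt(4 + 1/(-15)) = -41400*sqrt(4 - 1/15) = -2760*sqrt(885)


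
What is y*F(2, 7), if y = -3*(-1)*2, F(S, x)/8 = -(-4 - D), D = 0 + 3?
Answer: 336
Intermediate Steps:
D = 3
F(S, x) = 56 (F(S, x) = 8*(-(-4 - 1*3)) = 8*(-(-4 - 3)) = 8*(-1*(-7)) = 8*7 = 56)
y = 6 (y = 3*2 = 6)
y*F(2, 7) = 6*56 = 336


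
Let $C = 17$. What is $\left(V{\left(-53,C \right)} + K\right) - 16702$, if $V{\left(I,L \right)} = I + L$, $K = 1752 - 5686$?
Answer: $-20672$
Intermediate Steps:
$K = -3934$
$\left(V{\left(-53,C \right)} + K\right) - 16702 = \left(\left(-53 + 17\right) - 3934\right) - 16702 = \left(-36 - 3934\right) - 16702 = -3970 - 16702 = -20672$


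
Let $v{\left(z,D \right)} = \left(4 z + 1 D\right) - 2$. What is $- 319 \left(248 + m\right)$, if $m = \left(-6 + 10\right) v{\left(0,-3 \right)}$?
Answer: $-72732$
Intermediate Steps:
$v{\left(z,D \right)} = -2 + D + 4 z$ ($v{\left(z,D \right)} = \left(4 z + D\right) - 2 = \left(D + 4 z\right) - 2 = -2 + D + 4 z$)
$m = -20$ ($m = \left(-6 + 10\right) \left(-2 - 3 + 4 \cdot 0\right) = 4 \left(-2 - 3 + 0\right) = 4 \left(-5\right) = -20$)
$- 319 \left(248 + m\right) = - 319 \left(248 - 20\right) = \left(-319\right) 228 = -72732$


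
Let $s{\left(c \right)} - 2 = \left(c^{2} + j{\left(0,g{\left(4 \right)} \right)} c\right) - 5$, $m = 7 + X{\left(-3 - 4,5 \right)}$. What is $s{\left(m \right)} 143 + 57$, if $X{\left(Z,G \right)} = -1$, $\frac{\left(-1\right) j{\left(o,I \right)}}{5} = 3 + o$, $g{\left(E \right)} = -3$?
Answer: $-8094$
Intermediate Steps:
$j{\left(o,I \right)} = -15 - 5 o$ ($j{\left(o,I \right)} = - 5 \left(3 + o\right) = -15 - 5 o$)
$m = 6$ ($m = 7 - 1 = 6$)
$s{\left(c \right)} = -3 + c^{2} - 15 c$ ($s{\left(c \right)} = 2 - \left(5 - c^{2} - \left(-15 - 0\right) c\right) = 2 - \left(5 - c^{2} - \left(-15 + 0\right) c\right) = 2 - \left(5 - c^{2} + 15 c\right) = -3 + c^{2} - 15 c$)
$s{\left(m \right)} 143 + 57 = \left(-3 + 6^{2} - 90\right) 143 + 57 = \left(-3 + 36 - 90\right) 143 + 57 = \left(-57\right) 143 + 57 = -8151 + 57 = -8094$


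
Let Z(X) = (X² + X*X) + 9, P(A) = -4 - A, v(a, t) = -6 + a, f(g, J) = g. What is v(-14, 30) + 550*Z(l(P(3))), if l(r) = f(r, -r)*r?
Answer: 2646030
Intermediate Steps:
l(r) = r² (l(r) = r*r = r²)
Z(X) = 9 + 2*X² (Z(X) = (X² + X²) + 9 = 2*X² + 9 = 9 + 2*X²)
v(-14, 30) + 550*Z(l(P(3))) = (-6 - 14) + 550*(9 + 2*((-4 - 1*3)²)²) = -20 + 550*(9 + 2*((-4 - 3)²)²) = -20 + 550*(9 + 2*((-7)²)²) = -20 + 550*(9 + 2*49²) = -20 + 550*(9 + 2*2401) = -20 + 550*(9 + 4802) = -20 + 550*4811 = -20 + 2646050 = 2646030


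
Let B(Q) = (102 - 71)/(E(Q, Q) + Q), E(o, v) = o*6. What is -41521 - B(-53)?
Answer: -15404260/371 ≈ -41521.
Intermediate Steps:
E(o, v) = 6*o
B(Q) = 31/(7*Q) (B(Q) = (102 - 71)/(6*Q + Q) = 31/((7*Q)) = 31*(1/(7*Q)) = 31/(7*Q))
-41521 - B(-53) = -41521 - 31/(7*(-53)) = -41521 - 31*(-1)/(7*53) = -41521 - 1*(-31/371) = -41521 + 31/371 = -15404260/371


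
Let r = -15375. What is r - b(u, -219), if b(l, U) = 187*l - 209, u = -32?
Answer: -9182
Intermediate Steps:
b(l, U) = -209 + 187*l
r - b(u, -219) = -15375 - (-209 + 187*(-32)) = -15375 - (-209 - 5984) = -15375 - 1*(-6193) = -15375 + 6193 = -9182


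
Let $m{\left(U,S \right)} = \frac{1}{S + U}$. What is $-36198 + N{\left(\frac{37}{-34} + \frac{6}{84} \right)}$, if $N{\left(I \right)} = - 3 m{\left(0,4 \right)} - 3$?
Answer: $- \frac{144807}{4} \approx -36202.0$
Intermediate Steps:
$N{\left(I \right)} = - \frac{15}{4}$ ($N{\left(I \right)} = - \frac{3}{4 + 0} - 3 = - \frac{3}{4} - 3 = - \frac{15}{4}$)
$-36198 + N{\left(\frac{37}{-34} + \frac{6}{84} \right)} = -36198 - \frac{15}{4} = - \frac{144807}{4}$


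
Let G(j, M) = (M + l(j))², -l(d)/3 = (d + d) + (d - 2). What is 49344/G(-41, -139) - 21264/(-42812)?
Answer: 51513048/37257143 ≈ 1.3826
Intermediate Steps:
l(d) = 6 - 9*d (l(d) = -3*((d + d) + (d - 2)) = -3*(2*d + (-2 + d)) = -3*(-2 + 3*d) = 6 - 9*d)
G(j, M) = (6 + M - 9*j)² (G(j, M) = (M + (6 - 9*j))² = (6 + M - 9*j)²)
49344/G(-41, -139) - 21264/(-42812) = 49344/((6 - 139 - 9*(-41))²) - 21264/(-42812) = 49344/((6 - 139 + 369)²) - 21264*(-1/42812) = 49344/(236²) + 5316/10703 = 49344/55696 + 5316/10703 = 49344*(1/55696) + 5316/10703 = 3084/3481 + 5316/10703 = 51513048/37257143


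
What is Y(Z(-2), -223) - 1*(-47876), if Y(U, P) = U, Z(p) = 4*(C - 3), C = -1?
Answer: 47860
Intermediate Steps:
Z(p) = -16 (Z(p) = 4*(-1 - 3) = 4*(-4) = -16)
Y(Z(-2), -223) - 1*(-47876) = -16 - 1*(-47876) = -16 + 47876 = 47860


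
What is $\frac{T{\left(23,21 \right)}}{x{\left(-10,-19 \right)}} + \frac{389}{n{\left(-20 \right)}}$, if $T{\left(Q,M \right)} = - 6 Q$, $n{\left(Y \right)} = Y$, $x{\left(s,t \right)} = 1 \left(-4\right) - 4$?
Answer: $- \frac{11}{5} \approx -2.2$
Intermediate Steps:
$x{\left(s,t \right)} = -8$ ($x{\left(s,t \right)} = -4 - 4 = -8$)
$\frac{T{\left(23,21 \right)}}{x{\left(-10,-19 \right)}} + \frac{389}{n{\left(-20 \right)}} = \frac{\left(-6\right) 23}{-8} + \frac{389}{-20} = \left(-138\right) \left(- \frac{1}{8}\right) + 389 \left(- \frac{1}{20}\right) = \frac{69}{4} - \frac{389}{20} = - \frac{11}{5}$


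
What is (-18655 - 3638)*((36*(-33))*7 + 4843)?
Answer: 77423589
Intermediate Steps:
(-18655 - 3638)*((36*(-33))*7 + 4843) = -22293*(-1188*7 + 4843) = -22293*(-8316 + 4843) = -22293*(-3473) = 77423589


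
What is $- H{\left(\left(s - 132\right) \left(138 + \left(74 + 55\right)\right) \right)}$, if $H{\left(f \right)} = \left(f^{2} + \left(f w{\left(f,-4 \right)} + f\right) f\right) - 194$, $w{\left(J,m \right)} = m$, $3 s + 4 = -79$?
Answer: $3634804516$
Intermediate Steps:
$s = - \frac{83}{3}$ ($s = - \frac{4}{3} + \frac{1}{3} \left(-79\right) = - \frac{4}{3} - \frac{79}{3} = - \frac{83}{3} \approx -27.667$)
$H{\left(f \right)} = -194 - 2 f^{2}$ ($H{\left(f \right)} = \left(f^{2} + \left(f \left(-4\right) + f\right) f\right) - 194 = \left(f^{2} + \left(- 4 f + f\right) f\right) - 194 = \left(f^{2} + - 3 f f\right) - 194 = \left(f^{2} - 3 f^{2}\right) - 194 = - 2 f^{2} - 194 = -194 - 2 f^{2}$)
$- H{\left(\left(s - 132\right) \left(138 + \left(74 + 55\right)\right) \right)} = - (-194 - 2 \left(\left(- \frac{83}{3} - 132\right) \left(138 + \left(74 + 55\right)\right)\right)^{2}) = - (-194 - 2 \left(- \frac{479 \left(138 + 129\right)}{3}\right)^{2}) = - (-194 - 2 \left(\left(- \frac{479}{3}\right) 267\right)^{2}) = - (-194 - 2 \left(-42631\right)^{2}) = - (-194 - 3634804322) = \left(-1\right) \left(-3634804516\right) = 3634804516$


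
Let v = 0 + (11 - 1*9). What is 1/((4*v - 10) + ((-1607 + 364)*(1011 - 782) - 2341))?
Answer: -1/286990 ≈ -3.4844e-6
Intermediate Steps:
v = 2 (v = 0 + (11 - 9) = 0 + 2 = 2)
1/((4*v - 10) + ((-1607 + 364)*(1011 - 782) - 2341)) = 1/((4*2 - 10) + ((-1607 + 364)*(1011 - 782) - 2341)) = 1/((8 - 10) + (-1243*229 - 2341)) = 1/(-2 + (-284647 - 2341)) = 1/(-2 - 286988) = 1/(-286990) = -1/286990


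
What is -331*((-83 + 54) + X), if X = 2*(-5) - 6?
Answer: 14895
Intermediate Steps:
X = -16 (X = -10 - 6 = -16)
-331*((-83 + 54) + X) = -331*((-83 + 54) - 16) = -331*(-29 - 16) = -331*(-45) = 14895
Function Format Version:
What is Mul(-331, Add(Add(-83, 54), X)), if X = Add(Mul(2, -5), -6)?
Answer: 14895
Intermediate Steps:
X = -16 (X = Add(-10, -6) = -16)
Mul(-331, Add(Add(-83, 54), X)) = Mul(-331, Add(Add(-83, 54), -16)) = Mul(-331, Add(-29, -16)) = Mul(-331, -45) = 14895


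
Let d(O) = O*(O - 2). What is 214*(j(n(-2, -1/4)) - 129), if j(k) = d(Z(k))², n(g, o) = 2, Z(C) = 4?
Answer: -13910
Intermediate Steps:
d(O) = O*(-2 + O)
j(k) = 64 (j(k) = (4*(-2 + 4))² = (4*2)² = 8² = 64)
214*(j(n(-2, -1/4)) - 129) = 214*(64 - 129) = 214*(-65) = -13910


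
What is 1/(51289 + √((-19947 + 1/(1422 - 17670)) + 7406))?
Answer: 833343672/42741567359377 - 2*I*√827698178478/42741567359377 ≈ 1.9497e-5 - 4.2571e-8*I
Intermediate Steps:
1/(51289 + √((-19947 + 1/(1422 - 17670)) + 7406)) = 1/(51289 + √((-19947 + 1/(-16248)) + 7406)) = 1/(51289 + √((-19947 - 1/16248) + 7406)) = 1/(51289 + √(-324098857/16248 + 7406)) = 1/(51289 + √(-203766169/16248)) = 1/(51289 + I*√827698178478/8124)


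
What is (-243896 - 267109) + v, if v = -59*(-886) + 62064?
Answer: -396667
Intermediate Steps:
v = 114338 (v = 52274 + 62064 = 114338)
(-243896 - 267109) + v = (-243896 - 267109) + 114338 = -511005 + 114338 = -396667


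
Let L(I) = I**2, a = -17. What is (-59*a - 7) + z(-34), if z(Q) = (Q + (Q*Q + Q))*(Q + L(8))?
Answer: 33636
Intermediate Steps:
z(Q) = (64 + Q)*(Q**2 + 2*Q) (z(Q) = (Q + (Q*Q + Q))*(Q + 8**2) = (Q + (Q**2 + Q))*(Q + 64) = (Q + (Q + Q**2))*(64 + Q) = (Q**2 + 2*Q)*(64 + Q) = (64 + Q)*(Q**2 + 2*Q))
(-59*a - 7) + z(-34) = (-59*(-17) - 7) - 34*(128 + (-34)**2 + 66*(-34)) = (1003 - 7) - 34*(128 + 1156 - 2244) = 996 - 34*(-960) = 996 + 32640 = 33636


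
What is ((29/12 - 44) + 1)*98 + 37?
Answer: -23641/6 ≈ -3940.2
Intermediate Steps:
((29/12 - 44) + 1)*98 + 37 = (-499/12 + 1)*98 + 37 = -487/12*98 + 37 = -23863/6 + 37 = -23641/6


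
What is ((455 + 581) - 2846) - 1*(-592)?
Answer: -1218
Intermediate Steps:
((455 + 581) - 2846) - 1*(-592) = (1036 - 2846) + 592 = -1810 + 592 = -1218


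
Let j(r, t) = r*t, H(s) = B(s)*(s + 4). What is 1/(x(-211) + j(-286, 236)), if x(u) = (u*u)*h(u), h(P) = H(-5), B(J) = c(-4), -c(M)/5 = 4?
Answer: 1/822924 ≈ 1.2152e-6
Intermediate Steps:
c(M) = -20 (c(M) = -5*4 = -20)
B(J) = -20
H(s) = -80 - 20*s (H(s) = -20*(s + 4) = -20*(4 + s) = -80 - 20*s)
h(P) = 20 (h(P) = -80 - 20*(-5) = -80 + 100 = 20)
x(u) = 20*u² (x(u) = (u*u)*20 = u²*20 = 20*u²)
1/(x(-211) + j(-286, 236)) = 1/(20*(-211)² - 286*236) = 1/(20*44521 - 67496) = 1/(890420 - 67496) = 1/822924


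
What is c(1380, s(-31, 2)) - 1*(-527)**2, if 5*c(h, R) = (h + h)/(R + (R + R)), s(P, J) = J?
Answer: -277637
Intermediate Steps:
c(h, R) = 2*h/(15*R) (c(h, R) = ((h + h)/(R + (R + R)))/5 = ((2*h)/(R + 2*R))/5 = ((2*h)/((3*R)))/5 = ((2*h)*(1/(3*R)))/5 = (2*h/(3*R))/5 = 2*h/(15*R))
c(1380, s(-31, 2)) - 1*(-527)**2 = (2/15)*1380/2 - 1*(-527)**2 = (2/15)*1380*(1/2) - 1*277729 = 92 - 277729 = -277637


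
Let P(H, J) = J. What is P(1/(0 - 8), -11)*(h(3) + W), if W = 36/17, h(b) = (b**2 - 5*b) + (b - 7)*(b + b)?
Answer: 5214/17 ≈ 306.71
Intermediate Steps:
h(b) = b**2 - 5*b + 2*b*(-7 + b) (h(b) = (b**2 - 5*b) + (-7 + b)*(2*b) = (b**2 - 5*b) + 2*b*(-7 + b) = b**2 - 5*b + 2*b*(-7 + b))
W = 36/17 (W = 36*(1/17) = 36/17 ≈ 2.1176)
P(1/(0 - 8), -11)*(h(3) + W) = -11*(3*(-19 + 3*3) + 36/17) = -11*(3*(-19 + 9) + 36/17) = -11*(3*(-10) + 36/17) = -11*(-30 + 36/17) = -11*(-474/17) = 5214/17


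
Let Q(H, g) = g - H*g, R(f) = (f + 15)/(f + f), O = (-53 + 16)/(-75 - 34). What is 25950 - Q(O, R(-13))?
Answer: 36771222/1417 ≈ 25950.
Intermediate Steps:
O = 37/109 (O = -37/(-109) = -37*(-1/109) = 37/109 ≈ 0.33945)
R(f) = (15 + f)/(2*f) (R(f) = (15 + f)/((2*f)) = (15 + f)*(1/(2*f)) = (15 + f)/(2*f))
Q(H, g) = g - H*g
25950 - Q(O, R(-13)) = 25950 - (½)*(15 - 13)/(-13)*(1 - 1*37/109) = 25950 - (½)*(-1/13)*2*(1 - 37/109) = 25950 - (-1)*72/(13*109) = 25950 - 1*(-72/1417) = 25950 + 72/1417 = 36771222/1417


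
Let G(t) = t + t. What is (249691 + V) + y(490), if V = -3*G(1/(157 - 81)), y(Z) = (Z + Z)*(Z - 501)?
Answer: 9078615/38 ≈ 2.3891e+5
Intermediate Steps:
y(Z) = 2*Z*(-501 + Z) (y(Z) = (2*Z)*(-501 + Z) = 2*Z*(-501 + Z))
G(t) = 2*t
V = -3/38 (V = -6/(157 - 81) = -6/76 = -3*1/38 = -3/38 ≈ -0.078947)
(249691 + V) + y(490) = (249691 - 3/38) + 2*490*(-501 + 490) = 9488255/38 + 2*490*(-11) = 9488255/38 - 10780 = 9078615/38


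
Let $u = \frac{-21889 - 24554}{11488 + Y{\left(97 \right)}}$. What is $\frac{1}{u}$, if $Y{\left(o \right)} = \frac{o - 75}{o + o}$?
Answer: $- \frac{371449}{1501657} \approx -0.24736$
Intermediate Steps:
$Y{\left(o \right)} = \frac{-75 + o}{2 o}$
$u = - \frac{1501657}{371449}$ ($u = \frac{-21889 - 24554}{11488 + \frac{-75 + 97}{2 \cdot 97}} = - \frac{46443}{11488 + \frac{1}{2} \cdot \frac{1}{97} \cdot 22} = - \frac{46443}{11488 + \frac{11}{97}} = - \frac{46443}{\frac{1114347}{97}} = \left(-46443\right) \frac{97}{1114347} = - \frac{1501657}{371449} \approx -4.0427$)
$\frac{1}{u} = \frac{1}{- \frac{1501657}{371449}} = - \frac{371449}{1501657}$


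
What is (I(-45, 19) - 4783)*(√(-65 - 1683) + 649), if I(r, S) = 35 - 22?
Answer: -3095730 - 9540*I*√437 ≈ -3.0957e+6 - 1.9943e+5*I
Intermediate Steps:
I(r, S) = 13
(I(-45, 19) - 4783)*(√(-65 - 1683) + 649) = (13 - 4783)*(√(-65 - 1683) + 649) = -4770*(√(-1748) + 649) = -4770*(2*I*√437 + 649) = -4770*(649 + 2*I*√437) = -3095730 - 9540*I*√437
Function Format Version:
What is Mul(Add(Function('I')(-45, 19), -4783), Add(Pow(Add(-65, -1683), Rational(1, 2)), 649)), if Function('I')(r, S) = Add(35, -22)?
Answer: Add(-3095730, Mul(-9540, I, Pow(437, Rational(1, 2)))) ≈ Add(-3.0957e+6, Mul(-1.9943e+5, I))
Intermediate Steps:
Function('I')(r, S) = 13
Mul(Add(Function('I')(-45, 19), -4783), Add(Pow(Add(-65, -1683), Rational(1, 2)), 649)) = Mul(Add(13, -4783), Add(Pow(Add(-65, -1683), Rational(1, 2)), 649)) = Mul(-4770, Add(Pow(-1748, Rational(1, 2)), 649)) = Mul(-4770, Add(Mul(2, I, Pow(437, Rational(1, 2))), 649)) = Mul(-4770, Add(649, Mul(2, I, Pow(437, Rational(1, 2))))) = Add(-3095730, Mul(-9540, I, Pow(437, Rational(1, 2))))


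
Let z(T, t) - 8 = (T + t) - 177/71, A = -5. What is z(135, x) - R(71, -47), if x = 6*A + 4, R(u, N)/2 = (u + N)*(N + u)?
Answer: -73662/71 ≈ -1037.5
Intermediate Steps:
R(u, N) = 2*(N + u)² (R(u, N) = 2*((u + N)*(N + u)) = 2*((N + u)*(N + u)) = 2*(N + u)²)
x = -26 (x = 6*(-5) + 4 = -30 + 4 = -26)
z(T, t) = 391/71 + T + t (z(T, t) = 8 + ((T + t) - 177/71) = 8 + (-177/71 + T + t) = 391/71 + T + t)
z(135, x) - R(71, -47) = (391/71 + 135 - 26) - 2*(-47 + 71)² = 8130/71 - 2*24² = 8130/71 - 2*576 = 8130/71 - 1*1152 = 8130/71 - 1152 = -73662/71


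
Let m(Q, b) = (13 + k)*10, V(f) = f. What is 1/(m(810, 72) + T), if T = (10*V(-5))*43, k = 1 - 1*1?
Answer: -1/2020 ≈ -0.00049505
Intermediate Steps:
k = 0 (k = 1 - 1 = 0)
m(Q, b) = 130 (m(Q, b) = (13 + 0)*10 = 13*10 = 130)
T = -2150 (T = (10*(-5))*43 = -50*43 = -2150)
1/(m(810, 72) + T) = 1/(130 - 2150) = 1/(-2020) = -1/2020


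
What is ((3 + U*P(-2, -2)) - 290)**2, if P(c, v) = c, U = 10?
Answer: 94249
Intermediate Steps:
((3 + U*P(-2, -2)) - 290)**2 = ((3 + 10*(-2)) - 290)**2 = ((3 - 20) - 290)**2 = (-17 - 290)**2 = (-307)**2 = 94249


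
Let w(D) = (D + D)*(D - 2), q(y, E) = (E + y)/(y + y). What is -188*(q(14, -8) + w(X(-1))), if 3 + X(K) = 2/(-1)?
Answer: -92402/7 ≈ -13200.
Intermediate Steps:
q(y, E) = (E + y)/(2*y) (q(y, E) = (E + y)/((2*y)) = (E + y)*(1/(2*y)) = (E + y)/(2*y))
X(K) = -5 (X(K) = -3 + 2/(-1) = -3 + 2*(-1) = -3 - 2 = -5)
w(D) = 2*D*(-2 + D) (w(D) = (2*D)*(-2 + D) = 2*D*(-2 + D))
-188*(q(14, -8) + w(X(-1))) = -188*((½)*(-8 + 14)/14 + 2*(-5)*(-2 - 5)) = -188*((½)*(1/14)*6 + 2*(-5)*(-7)) = -188*(3/14 + 70) = -188*983/14 = -92402/7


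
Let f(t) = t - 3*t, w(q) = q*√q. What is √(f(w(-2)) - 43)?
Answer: √(-43 + 4*I*√2) ≈ 0.43041 + 6.5715*I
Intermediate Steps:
w(q) = q^(3/2)
f(t) = -2*t
√(f(w(-2)) - 43) = √(-(-4)*I*√2 - 43) = √(4*I*√2 - 43) = √(-43 + 4*I*√2)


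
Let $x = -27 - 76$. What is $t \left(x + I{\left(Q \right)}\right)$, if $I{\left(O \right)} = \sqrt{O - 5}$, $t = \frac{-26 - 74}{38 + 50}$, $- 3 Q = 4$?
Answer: $\frac{2575}{22} - \frac{25 i \sqrt{57}}{66} \approx 117.05 - 2.8598 i$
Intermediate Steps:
$Q = - \frac{4}{3}$ ($Q = \left(- \frac{1}{3}\right) 4 = - \frac{4}{3} \approx -1.3333$)
$t = - \frac{25}{22}$ ($t = - \frac{100}{88} = \left(-100\right) \frac{1}{88} = - \frac{25}{22} \approx -1.1364$)
$x = -103$
$I{\left(O \right)} = \sqrt{-5 + O}$
$t \left(x + I{\left(Q \right)}\right) = - \frac{25 \left(-103 + \sqrt{-5 - \frac{4}{3}}\right)}{22} = - \frac{25 \left(-103 + \sqrt{- \frac{19}{3}}\right)}{22} = - \frac{25 \left(-103 + \frac{i \sqrt{57}}{3}\right)}{22} = \frac{2575}{22} - \frac{25 i \sqrt{57}}{66}$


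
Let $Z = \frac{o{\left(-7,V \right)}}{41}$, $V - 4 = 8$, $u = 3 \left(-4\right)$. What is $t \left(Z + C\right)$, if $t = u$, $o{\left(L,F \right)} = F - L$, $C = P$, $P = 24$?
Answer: $- \frac{12036}{41} \approx -293.56$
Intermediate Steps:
$C = 24$
$u = -12$
$V = 12$ ($V = 4 + 8 = 12$)
$t = -12$
$Z = \frac{19}{41}$ ($Z = \frac{12 - -7}{41} = \left(12 + 7\right) \frac{1}{41} = 19 \cdot \frac{1}{41} = \frac{19}{41} \approx 0.46341$)
$t \left(Z + C\right) = - 12 \left(\frac{19}{41} + 24\right) = \left(-12\right) \frac{1003}{41} = - \frac{12036}{41}$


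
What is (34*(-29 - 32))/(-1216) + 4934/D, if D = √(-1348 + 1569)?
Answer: 1037/608 + 4934*√221/221 ≈ 333.60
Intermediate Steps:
D = √221 ≈ 14.866
(34*(-29 - 32))/(-1216) + 4934/D = (34*(-29 - 32))/(-1216) + 4934/(√221) = (34*(-61))*(-1/1216) + 4934*(√221/221) = -2074*(-1/1216) + 4934*√221/221 = 1037/608 + 4934*√221/221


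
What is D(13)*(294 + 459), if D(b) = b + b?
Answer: 19578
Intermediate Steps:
D(b) = 2*b
D(13)*(294 + 459) = (2*13)*(294 + 459) = 26*753 = 19578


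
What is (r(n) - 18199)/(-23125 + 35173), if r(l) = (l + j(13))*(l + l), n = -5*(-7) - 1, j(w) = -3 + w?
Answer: -5069/4016 ≈ -1.2622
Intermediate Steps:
n = 34 (n = 35 - 1 = 34)
r(l) = 2*l*(10 + l) (r(l) = (l + (-3 + 13))*(l + l) = (l + 10)*(2*l) = (10 + l)*(2*l) = 2*l*(10 + l))
(r(n) - 18199)/(-23125 + 35173) = (2*34*(10 + 34) - 18199)/(-23125 + 35173) = (2*34*44 - 18199)/12048 = (2992 - 18199)*(1/12048) = -15207*1/12048 = -5069/4016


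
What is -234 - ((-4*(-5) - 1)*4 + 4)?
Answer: -314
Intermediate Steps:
-234 - ((-4*(-5) - 1)*4 + 4) = -234 - ((20 - 1)*4 + 4) = -234 - (19*4 + 4) = -234 - (76 + 4) = -234 - 1*80 = -234 - 80 = -314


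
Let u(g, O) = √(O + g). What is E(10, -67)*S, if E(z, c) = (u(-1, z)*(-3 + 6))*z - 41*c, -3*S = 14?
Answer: -39718/3 ≈ -13239.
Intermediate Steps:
S = -14/3 (S = -⅓*14 = -14/3 ≈ -4.6667)
E(z, c) = -41*c + 3*z*√(-1 + z) (E(z, c) = (√(z - 1)*(-3 + 6))*z - 41*c = (√(-1 + z)*3)*z - 41*c = (3*√(-1 + z))*z - 41*c = 3*z*√(-1 + z) - 41*c = -41*c + 3*z*√(-1 + z))
E(10, -67)*S = (-41*(-67) + 3*10*√(-1 + 10))*(-14/3) = (2747 + 3*10*√9)*(-14/3) = (2747 + 3*10*3)*(-14/3) = (2747 + 90)*(-14/3) = 2837*(-14/3) = -39718/3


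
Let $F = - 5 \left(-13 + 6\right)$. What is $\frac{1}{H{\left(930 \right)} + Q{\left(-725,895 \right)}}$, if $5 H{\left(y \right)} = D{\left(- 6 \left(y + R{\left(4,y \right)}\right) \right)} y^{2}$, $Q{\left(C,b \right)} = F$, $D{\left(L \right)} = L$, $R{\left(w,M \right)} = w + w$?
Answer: $- \frac{1}{973531405} \approx -1.0272 \cdot 10^{-9}$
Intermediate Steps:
$R{\left(w,M \right)} = 2 w$
$F = 35$ ($F = \left(-5\right) \left(-7\right) = 35$)
$Q{\left(C,b \right)} = 35$
$H{\left(y \right)} = \frac{y^{2} \left(-48 - 6 y\right)}{5}$ ($H{\left(y \right)} = \frac{- 6 \left(y + 2 \cdot 4\right) y^{2}}{5} = \frac{- 6 \left(y + 8\right) y^{2}}{5} = \frac{- 6 \left(8 + y\right) y^{2}}{5} = \frac{\left(-48 - 6 y\right) y^{2}}{5} = \frac{y^{2} \left(-48 - 6 y\right)}{5}$)
$\frac{1}{H{\left(930 \right)} + Q{\left(-725,895 \right)}} = \frac{1}{\frac{6 \cdot 930^{2} \left(-8 - 930\right)}{5} + 35} = \frac{1}{\frac{6}{5} \cdot 864900 \left(-8 - 930\right) + 35} = \frac{1}{\frac{6}{5} \cdot 864900 \left(-938\right) + 35} = \frac{1}{-973531440 + 35} = \frac{1}{-973531405} = - \frac{1}{973531405}$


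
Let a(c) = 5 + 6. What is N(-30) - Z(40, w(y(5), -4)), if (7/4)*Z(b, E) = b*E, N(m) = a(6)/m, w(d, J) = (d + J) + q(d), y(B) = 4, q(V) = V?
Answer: -19277/210 ≈ -91.795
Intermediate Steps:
a(c) = 11
w(d, J) = J + 2*d (w(d, J) = (d + J) + d = (J + d) + d = J + 2*d)
N(m) = 11/m
Z(b, E) = 4*E*b/7 (Z(b, E) = 4*(b*E)/7 = 4*(E*b)/7 = 4*E*b/7)
N(-30) - Z(40, w(y(5), -4)) = 11/(-30) - 4*(-4 + 2*4)*40/7 = 11*(-1/30) - 4*(-4 + 8)*40/7 = -11/30 - 4*4*40/7 = -11/30 - 1*640/7 = -11/30 - 640/7 = -19277/210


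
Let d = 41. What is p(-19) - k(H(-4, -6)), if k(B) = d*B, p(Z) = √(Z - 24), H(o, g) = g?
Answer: 246 + I*√43 ≈ 246.0 + 6.5574*I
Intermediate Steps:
p(Z) = √(-24 + Z)
k(B) = 41*B
p(-19) - k(H(-4, -6)) = √(-24 - 19) - 41*(-6) = √(-43) - 1*(-246) = I*√43 + 246 = 246 + I*√43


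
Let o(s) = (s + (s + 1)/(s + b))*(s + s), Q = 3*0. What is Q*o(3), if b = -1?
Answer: 0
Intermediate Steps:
Q = 0
o(s) = 2*s*(s + (1 + s)/(-1 + s)) (o(s) = (s + (s + 1)/(s - 1))*(s + s) = (s + (1 + s)/(-1 + s))*(2*s) = 2*s*(s + (1 + s)/(-1 + s)))
Q*o(3) = 0*(2*3*(1 + 3²)/(-1 + 3)) = 0*(2*3*(1 + 9)/2) = 0*(2*3*(½)*10) = 0*30 = 0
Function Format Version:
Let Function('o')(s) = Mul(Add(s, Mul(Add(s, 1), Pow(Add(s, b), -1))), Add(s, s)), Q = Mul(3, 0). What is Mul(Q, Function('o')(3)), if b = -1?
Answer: 0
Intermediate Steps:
Q = 0
Function('o')(s) = Mul(2, s, Add(s, Mul(Pow(Add(-1, s), -1), Add(1, s)))) (Function('o')(s) = Mul(Add(s, Mul(Add(s, 1), Pow(Add(s, -1), -1))), Add(s, s)) = Mul(Add(s, Mul(Add(1, s), Pow(Add(-1, s), -1))), Mul(2, s)) = Mul(Add(s, Mul(Pow(Add(-1, s), -1), Add(1, s))), Mul(2, s)) = Mul(2, s, Add(s, Mul(Pow(Add(-1, s), -1), Add(1, s)))))
Mul(Q, Function('o')(3)) = Mul(0, Mul(2, 3, Pow(Add(-1, 3), -1), Add(1, Pow(3, 2)))) = Mul(0, Mul(2, 3, Pow(2, -1), Add(1, 9))) = Mul(0, Mul(2, 3, Rational(1, 2), 10)) = Mul(0, 30) = 0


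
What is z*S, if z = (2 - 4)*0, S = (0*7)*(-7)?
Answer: 0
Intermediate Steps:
S = 0 (S = 0*(-7) = 0)
z = 0 (z = -2*0 = 0)
z*S = 0*0 = 0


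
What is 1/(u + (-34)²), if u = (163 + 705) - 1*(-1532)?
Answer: 1/3556 ≈ 0.00028121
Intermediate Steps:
u = 2400 (u = 868 + 1532 = 2400)
1/(u + (-34)²) = 1/(2400 + (-34)²) = 1/(2400 + 1156) = 1/3556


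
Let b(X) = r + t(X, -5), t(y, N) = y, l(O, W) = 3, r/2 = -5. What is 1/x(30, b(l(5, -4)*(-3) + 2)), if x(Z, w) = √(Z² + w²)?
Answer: √1189/1189 ≈ 0.029001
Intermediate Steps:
r = -10 (r = 2*(-5) = -10)
b(X) = -10 + X
1/x(30, b(l(5, -4)*(-3) + 2)) = 1/(√(30² + (-10 + (3*(-3) + 2))²)) = 1/(√(900 + (-10 + (-9 + 2))²)) = 1/(√(900 + (-10 - 7)²)) = 1/(√(900 + (-17)²)) = 1/(√(900 + 289)) = 1/(√1189) = √1189/1189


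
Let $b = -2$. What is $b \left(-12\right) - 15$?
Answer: $9$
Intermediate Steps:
$b \left(-12\right) - 15 = \left(-2\right) \left(-12\right) - 15 = 24 - 15 = 9$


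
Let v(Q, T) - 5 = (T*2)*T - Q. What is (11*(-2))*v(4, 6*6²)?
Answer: -2052886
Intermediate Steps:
v(Q, T) = 5 - Q + 2*T² (v(Q, T) = 5 + ((T*2)*T - Q) = 5 + ((2*T)*T - Q) = 5 + (2*T² - Q) = 5 + (-Q + 2*T²) = 5 - Q + 2*T²)
(11*(-2))*v(4, 6*6²) = (11*(-2))*(5 - 1*4 + 2*(6*6²)²) = -22*(5 - 4 + 2*(6*36)²) = -22*(5 - 4 + 2*216²) = -22*(5 - 4 + 2*46656) = -22*(5 - 4 + 93312) = -22*93313 = -2052886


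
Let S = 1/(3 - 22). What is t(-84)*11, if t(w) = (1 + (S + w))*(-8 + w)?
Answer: 1596936/19 ≈ 84049.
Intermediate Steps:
S = -1/19 (S = 1/(-19) = -1/19 ≈ -0.052632)
t(w) = (-8 + w)*(18/19 + w) (t(w) = (1 + (-1/19 + w))*(-8 + w) = (18/19 + w)*(-8 + w) = (-8 + w)*(18/19 + w))
t(-84)*11 = (-144/19 + (-84)**2 - 134/19*(-84))*11 = (-144/19 + 7056 + 11256/19)*11 = (145176/19)*11 = 1596936/19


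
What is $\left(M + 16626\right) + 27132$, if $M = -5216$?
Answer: $38542$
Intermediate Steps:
$\left(M + 16626\right) + 27132 = \left(-5216 + 16626\right) + 27132 = 11410 + 27132 = 38542$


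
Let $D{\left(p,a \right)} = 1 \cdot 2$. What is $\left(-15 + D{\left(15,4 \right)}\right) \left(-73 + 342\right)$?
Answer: $-3497$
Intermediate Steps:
$D{\left(p,a \right)} = 2$
$\left(-15 + D{\left(15,4 \right)}\right) \left(-73 + 342\right) = \left(-15 + 2\right) \left(-73 + 342\right) = \left(-13\right) 269 = -3497$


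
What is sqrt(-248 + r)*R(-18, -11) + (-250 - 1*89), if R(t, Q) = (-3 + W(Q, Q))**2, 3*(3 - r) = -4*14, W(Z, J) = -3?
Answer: -339 + 12*I*sqrt(2037) ≈ -339.0 + 541.6*I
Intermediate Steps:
r = 65/3 (r = 3 - (-4)*14/3 = 3 - 1/3*(-56) = 3 + 56/3 = 65/3 ≈ 21.667)
R(t, Q) = 36 (R(t, Q) = (-3 - 3)**2 = (-6)**2 = 36)
sqrt(-248 + r)*R(-18, -11) + (-250 - 1*89) = sqrt(-248 + 65/3)*36 + (-250 - 1*89) = sqrt(-679/3)*36 + (-250 - 89) = (I*sqrt(2037)/3)*36 - 339 = 12*I*sqrt(2037) - 339 = -339 + 12*I*sqrt(2037)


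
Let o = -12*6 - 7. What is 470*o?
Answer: -37130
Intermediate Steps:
o = -79 (o = -72 - 7 = -79)
470*o = 470*(-79) = -37130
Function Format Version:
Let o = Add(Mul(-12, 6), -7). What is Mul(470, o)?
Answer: -37130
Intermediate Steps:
o = -79 (o = Add(-72, -7) = -79)
Mul(470, o) = Mul(470, -79) = -37130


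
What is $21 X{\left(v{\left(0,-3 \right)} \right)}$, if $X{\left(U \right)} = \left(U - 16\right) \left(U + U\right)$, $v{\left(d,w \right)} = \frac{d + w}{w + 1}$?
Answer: $- \frac{1827}{2} \approx -913.5$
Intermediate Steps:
$v{\left(d,w \right)} = \frac{d + w}{1 + w}$
$X{\left(U \right)} = 2 U \left(-16 + U\right)$ ($X{\left(U \right)} = \left(-16 + U\right) 2 U = 2 U \left(-16 + U\right)$)
$21 X{\left(v{\left(0,-3 \right)} \right)} = 21 \cdot 2 \frac{0 - 3}{1 - 3} \left(-16 + \frac{0 - 3}{1 - 3}\right) = 21 \cdot 2 \frac{1}{-2} \left(-3\right) \left(-16 + \frac{1}{-2} \left(-3\right)\right) = 21 \cdot 2 \left(\left(- \frac{1}{2}\right) \left(-3\right)\right) \left(-16 - - \frac{3}{2}\right) = 21 \cdot 2 \cdot \frac{3}{2} \left(-16 + \frac{3}{2}\right) = 21 \cdot 2 \cdot \frac{3}{2} \left(- \frac{29}{2}\right) = 21 \left(- \frac{87}{2}\right) = - \frac{1827}{2}$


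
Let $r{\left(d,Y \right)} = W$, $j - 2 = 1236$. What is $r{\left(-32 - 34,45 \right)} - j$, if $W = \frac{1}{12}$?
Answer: $- \frac{14855}{12} \approx -1237.9$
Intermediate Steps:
$j = 1238$ ($j = 2 + 1236 = 1238$)
$W = \frac{1}{12} \approx 0.083333$
$r{\left(d,Y \right)} = \frac{1}{12}$
$r{\left(-32 - 34,45 \right)} - j = \frac{1}{12} - 1238 = - \frac{14855}{12}$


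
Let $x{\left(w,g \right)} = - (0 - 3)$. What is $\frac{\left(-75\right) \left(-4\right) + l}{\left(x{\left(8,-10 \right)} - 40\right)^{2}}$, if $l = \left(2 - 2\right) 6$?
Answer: $\frac{300}{1369} \approx 0.21914$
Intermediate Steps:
$l = 0$ ($l = 0 \cdot 6 = 0$)
$x{\left(w,g \right)} = 3$ ($x{\left(w,g \right)} = \left(-1\right) \left(-3\right) = 3$)
$\frac{\left(-75\right) \left(-4\right) + l}{\left(x{\left(8,-10 \right)} - 40\right)^{2}} = \frac{\left(-75\right) \left(-4\right) + 0}{\left(3 - 40\right)^{2}} = \frac{300 + 0}{\left(-37\right)^{2}} = \frac{300}{1369}$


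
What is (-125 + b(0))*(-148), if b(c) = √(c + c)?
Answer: 18500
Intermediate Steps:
b(c) = √2*√c (b(c) = √(2*c) = √2*√c)
(-125 + b(0))*(-148) = (-125 + √2*√0)*(-148) = (-125 + √2*0)*(-148) = (-125 + 0)*(-148) = -125*(-148) = 18500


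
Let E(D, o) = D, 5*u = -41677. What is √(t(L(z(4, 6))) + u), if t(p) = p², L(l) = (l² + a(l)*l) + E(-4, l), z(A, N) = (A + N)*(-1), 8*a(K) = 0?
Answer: √22015/5 ≈ 29.675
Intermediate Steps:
u = -41677/5 (u = (⅕)*(-41677) = -41677/5 ≈ -8335.4)
a(K) = 0 (a(K) = (⅛)*0 = 0)
z(A, N) = -A - N
L(l) = -4 + l² (L(l) = (l² + 0*l) - 4 = (l² + 0) - 4 = l² - 4 = -4 + l²)
√(t(L(z(4, 6))) + u) = √((-4 + (-1*4 - 1*6)²)² - 41677/5) = √((-4 + (-4 - 6)²)² - 41677/5) = √((-4 + (-10)²)² - 41677/5) = √((-4 + 100)² - 41677/5) = √(96² - 41677/5) = √(9216 - 41677/5) = √(4403/5) = √22015/5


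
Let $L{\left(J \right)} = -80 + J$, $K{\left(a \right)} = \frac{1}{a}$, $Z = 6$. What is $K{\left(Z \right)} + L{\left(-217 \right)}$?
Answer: $- \frac{1781}{6} \approx -296.83$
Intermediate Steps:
$K{\left(Z \right)} + L{\left(-217 \right)} = \frac{1}{6} - 297 = - \frac{1781}{6}$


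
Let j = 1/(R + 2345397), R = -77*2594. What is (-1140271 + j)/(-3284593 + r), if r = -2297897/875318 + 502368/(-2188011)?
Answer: 1561934751254171626527608/4499215019466289328030365 ≈ 0.34716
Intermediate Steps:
R = -199738
j = 1/2145659 (j = 1/(-199738 + 2345397) = 1/2145659 ≈ 4.6606e-7)
r = -1822518555297/638401804166 (r = -2297897*1/875318 + 502368*(-1/2188011) = -2297897/875318 - 167456/729337 = -1822518555297/638401804166 ≈ -2.8548)
(-1140271 + j)/(-3284593 + r) = (-1140271 + 1/2145659)/(-3284593 - 1822518555297/638401804166) = -2446632733588/(2145659*(-2096891919669569735/638401804166)) = -2446632733588/2145659*(-638401804166/2096891919669569735) = 1561934751254171626527608/4499215019466289328030365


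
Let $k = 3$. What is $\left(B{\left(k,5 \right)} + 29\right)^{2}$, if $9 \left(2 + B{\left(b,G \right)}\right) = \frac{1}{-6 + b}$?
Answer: $\frac{529984}{729} \approx 727.0$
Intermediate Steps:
$B{\left(b,G \right)} = -2 + \frac{1}{9 \left(-6 + b\right)}$
$\left(B{\left(k,5 \right)} + 29\right)^{2} = \left(\frac{109 - 54}{9 \left(-6 + 3\right)} + 29\right)^{2} = \left(\frac{109 - 54}{9 \left(-3\right)} + 29\right)^{2} = \left(\frac{1}{9} \left(- \frac{1}{3}\right) 55 + 29\right)^{2} = \left(- \frac{55}{27} + 29\right)^{2} = \left(\frac{728}{27}\right)^{2} = \frac{529984}{729}$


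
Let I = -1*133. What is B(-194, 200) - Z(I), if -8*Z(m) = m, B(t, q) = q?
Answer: 1467/8 ≈ 183.38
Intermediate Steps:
I = -133
Z(m) = -m/8
B(-194, 200) - Z(I) = 200 - (-1)*(-133)/8 = 200 - 1*133/8 = 200 - 133/8 = 1467/8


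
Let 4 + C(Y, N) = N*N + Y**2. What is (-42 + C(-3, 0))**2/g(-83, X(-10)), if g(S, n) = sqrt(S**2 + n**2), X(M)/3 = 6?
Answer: 1369*sqrt(7213)/7213 ≈ 16.119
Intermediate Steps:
X(M) = 18 (X(M) = 3*6 = 18)
C(Y, N) = -4 + N**2 + Y**2 (C(Y, N) = -4 + (N*N + Y**2) = -4 + (N**2 + Y**2) = -4 + N**2 + Y**2)
(-42 + C(-3, 0))**2/g(-83, X(-10)) = (-42 + (-4 + 0**2 + (-3)**2))**2/(sqrt((-83)**2 + 18**2)) = (-42 + (-4 + 0 + 9))**2/(sqrt(6889 + 324)) = (-42 + 5)**2/(sqrt(7213)) = (-37)**2*(sqrt(7213)/7213) = 1369*(sqrt(7213)/7213) = 1369*sqrt(7213)/7213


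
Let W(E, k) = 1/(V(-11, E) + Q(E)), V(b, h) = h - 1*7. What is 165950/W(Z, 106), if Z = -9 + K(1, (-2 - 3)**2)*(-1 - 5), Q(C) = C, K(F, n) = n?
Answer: -53933750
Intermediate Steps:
Z = -159 (Z = -9 + (-2 - 3)**2*(-1 - 5) = -9 + (-5)**2*(-6) = -9 + 25*(-6) = -9 - 150 = -159)
V(b, h) = -7 + h (V(b, h) = h - 7 = -7 + h)
W(E, k) = 1/(-7 + 2*E) (W(E, k) = 1/((-7 + E) + E) = 1/(-7 + 2*E))
165950/W(Z, 106) = 165950/(1/(-7 + 2*(-159))) = 165950/(1/(-7 - 318)) = 165950/(1/(-325)) = 165950/(-1/325) = 165950*(-325) = -53933750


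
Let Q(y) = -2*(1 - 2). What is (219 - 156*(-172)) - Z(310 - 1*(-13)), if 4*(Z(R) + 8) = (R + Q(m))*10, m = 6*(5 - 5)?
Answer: 52493/2 ≈ 26247.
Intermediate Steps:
m = 0 (m = 6*0 = 0)
Q(y) = 2 (Q(y) = -2*(-1) = 2)
Z(R) = -3 + 5*R/2 (Z(R) = -8 + ((R + 2)*10)/4 = -8 + ((2 + R)*10)/4 = -8 + (20 + 10*R)/4 = -8 + (5 + 5*R/2) = -3 + 5*R/2)
(219 - 156*(-172)) - Z(310 - 1*(-13)) = (219 - 156*(-172)) - (-3 + 5*(310 - 1*(-13))/2) = (219 + 26832) - (-3 + 5*(310 + 13)/2) = 27051 - (-3 + (5/2)*323) = 27051 - (-3 + 1615/2) = 27051 - 1*1609/2 = 27051 - 1609/2 = 52493/2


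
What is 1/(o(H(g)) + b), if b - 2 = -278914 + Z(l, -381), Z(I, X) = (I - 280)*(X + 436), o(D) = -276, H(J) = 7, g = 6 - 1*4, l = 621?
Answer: -1/260433 ≈ -3.8398e-6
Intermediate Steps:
g = 2 (g = 6 - 4 = 2)
Z(I, X) = (-280 + I)*(436 + X)
b = -260157 (b = 2 + (-278914 + (-122080 - 280*(-381) + 436*621 + 621*(-381))) = 2 + (-278914 + (-122080 + 106680 + 270756 - 236601)) = 2 + (-278914 + 18755) = 2 - 260159 = -260157)
1/(o(H(g)) + b) = 1/(-276 - 260157) = 1/(-260433) = -1/260433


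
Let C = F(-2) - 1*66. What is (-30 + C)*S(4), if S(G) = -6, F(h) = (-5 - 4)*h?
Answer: 468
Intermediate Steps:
F(h) = -9*h
C = -48 (C = -9*(-2) - 1*66 = 18 - 66 = -48)
(-30 + C)*S(4) = (-30 - 48)*(-6) = -78*(-6) = 468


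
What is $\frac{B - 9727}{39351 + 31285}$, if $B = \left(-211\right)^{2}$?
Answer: $\frac{17397}{35318} \approx 0.49258$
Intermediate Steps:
$B = 44521$
$\frac{B - 9727}{39351 + 31285} = \frac{44521 - 9727}{39351 + 31285} = \frac{34794}{70636} = 34794 \cdot \frac{1}{70636} = \frac{17397}{35318}$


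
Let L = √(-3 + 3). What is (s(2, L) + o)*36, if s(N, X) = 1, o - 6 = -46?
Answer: -1404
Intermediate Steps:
o = -40 (o = 6 - 46 = -40)
L = 0 (L = √0 = 0)
(s(2, L) + o)*36 = (1 - 40)*36 = -39*36 = -1404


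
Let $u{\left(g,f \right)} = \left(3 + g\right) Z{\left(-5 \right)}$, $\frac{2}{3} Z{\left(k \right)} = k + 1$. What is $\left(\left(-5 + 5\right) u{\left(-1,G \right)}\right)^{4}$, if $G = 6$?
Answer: $0$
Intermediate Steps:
$Z{\left(k \right)} = \frac{3}{2} + \frac{3 k}{2}$ ($Z{\left(k \right)} = \frac{3 \left(k + 1\right)}{2} = \frac{3 \left(1 + k\right)}{2} = \frac{3}{2} + \frac{3 k}{2}$)
$u{\left(g,f \right)} = -18 - 6 g$ ($u{\left(g,f \right)} = \left(3 + g\right) \left(\frac{3}{2} + \frac{3}{2} \left(-5\right)\right) = \left(3 + g\right) \left(\frac{3}{2} - \frac{15}{2}\right) = \left(3 + g\right) \left(-6\right) = -18 - 6 g$)
$\left(\left(-5 + 5\right) u{\left(-1,G \right)}\right)^{4} = \left(\left(-5 + 5\right) \left(-18 - -6\right)\right)^{4} = \left(0 \left(-18 + 6\right)\right)^{4} = \left(0 \left(-12\right)\right)^{4} = 0^{4} = 0$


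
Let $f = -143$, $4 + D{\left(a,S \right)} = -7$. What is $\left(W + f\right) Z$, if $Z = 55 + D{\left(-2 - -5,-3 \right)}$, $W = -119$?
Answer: $-11528$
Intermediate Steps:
$D{\left(a,S \right)} = -11$ ($D{\left(a,S \right)} = -4 - 7 = -11$)
$Z = 44$ ($Z = 55 - 11 = 44$)
$\left(W + f\right) Z = \left(-119 - 143\right) 44 = \left(-262\right) 44 = -11528$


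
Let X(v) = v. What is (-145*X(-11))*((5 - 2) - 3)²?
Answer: 0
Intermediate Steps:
(-145*X(-11))*((5 - 2) - 3)² = (-145*(-11))*((5 - 2) - 3)² = 1595*(3 - 3)² = 1595*0² = 1595*0 = 0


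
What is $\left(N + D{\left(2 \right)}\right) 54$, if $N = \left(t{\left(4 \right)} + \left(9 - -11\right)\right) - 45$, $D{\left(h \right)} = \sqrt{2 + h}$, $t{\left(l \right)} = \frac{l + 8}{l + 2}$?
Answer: $-1134$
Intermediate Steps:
$t{\left(l \right)} = \frac{8 + l}{2 + l}$
$N = -23$ ($N = \left(\frac{8 + 4}{2 + 4} + \left(9 - -11\right)\right) - 45 = \left(\frac{1}{6} \cdot 12 + \left(9 + 11\right)\right) - 45 = \left(\frac{1}{6} \cdot 12 + 20\right) - 45 = \left(2 + 20\right) - 45 = 22 - 45 = -23$)
$\left(N + D{\left(2 \right)}\right) 54 = \left(-23 + \sqrt{2 + 2}\right) 54 = \left(-23 + \sqrt{4}\right) 54 = \left(-23 + 2\right) 54 = \left(-21\right) 54 = -1134$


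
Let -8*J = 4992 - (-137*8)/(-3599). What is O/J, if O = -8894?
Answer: 32009506/2245639 ≈ 14.254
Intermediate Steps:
J = -2245639/3599 (J = -(4992 - (-137*8)/(-3599))/8 = -(4992 - (-1096)*(-1)/3599)/8 = -(4992 - 1*1096/3599)/8 = -(4992 - 1096/3599)/8 = -1/8*17965112/3599 = -2245639/3599 ≈ -623.96)
O/J = -8894/(-2245639/3599) = -8894*(-3599/2245639) = 32009506/2245639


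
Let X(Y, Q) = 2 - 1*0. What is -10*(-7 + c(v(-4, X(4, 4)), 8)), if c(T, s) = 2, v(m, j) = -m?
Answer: 50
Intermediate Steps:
X(Y, Q) = 2 (X(Y, Q) = 2 + 0 = 2)
-10*(-7 + c(v(-4, X(4, 4)), 8)) = -10*(-7 + 2) = -10*(-5) = 50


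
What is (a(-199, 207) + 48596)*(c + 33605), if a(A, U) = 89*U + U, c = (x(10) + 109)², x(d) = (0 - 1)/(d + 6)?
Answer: 391286546477/128 ≈ 3.0569e+9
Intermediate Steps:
x(d) = -1/(6 + d)
c = 3038049/256 (c = (-1/(6 + 10) + 109)² = (-1/16 + 109)² = (1743/16)² = 3038049/256 ≈ 11867.)
a(A, U) = 90*U
(a(-199, 207) + 48596)*(c + 33605) = (90*207 + 48596)*(3038049/256 + 33605) = (18630 + 48596)*(11640929/256) = 67226*(11640929/256) = 391286546477/128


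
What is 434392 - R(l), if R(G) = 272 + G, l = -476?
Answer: 434596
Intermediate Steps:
434392 - R(l) = 434392 - (272 - 476) = 434392 - 1*(-204) = 434392 + 204 = 434596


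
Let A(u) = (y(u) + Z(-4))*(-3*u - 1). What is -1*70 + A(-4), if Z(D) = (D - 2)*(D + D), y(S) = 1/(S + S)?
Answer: 3653/8 ≈ 456.63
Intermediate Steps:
y(S) = 1/(2*S)
Z(D) = 2*D*(-2 + D) (Z(D) = (-2 + D)*(2*D) = 2*D*(-2 + D))
A(u) = (-1 - 3*u)*(48 + 1/(2*u)) (A(u) = (1/(2*u) + 2*(-4)*(-2 - 4))*(-3*u - 1) = (1/(2*u) + 2*(-4)*(-6))*(-1 - 3*u) = (1/(2*u) + 48)*(-1 - 3*u) = (48 + 1/(2*u))*(-1 - 3*u) = (-1 - 3*u)*(48 + 1/(2*u)))
-1*70 + A(-4) = -1*70 + (-99/2 - 144*(-4) - 1/2/(-4)) = -70 + (-99/2 + 576 - 1/2*(-1/4)) = -70 + (-99/2 + 576 + 1/8) = -70 + 4213/8 = 3653/8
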